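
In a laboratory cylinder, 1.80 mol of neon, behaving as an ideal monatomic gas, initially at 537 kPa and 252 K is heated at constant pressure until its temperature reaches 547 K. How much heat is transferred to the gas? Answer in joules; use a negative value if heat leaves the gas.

11000 J

V₁ = nRT₁/P₁ = 1.80×8.314×252/537 = 7.02 L.
Isobaric: P stays 537 kPa; V/T = const ⇒ T₂ = 547 K, V₂ = 15.2 L.
W = PΔV = 537×(15.2−7.02) kPa·L = 4410 J.
ΔU = nCvΔT = 1.80×12.5×(547−252) = 6620 J.
Q = ΔU + W = nCpΔT = 11000 J.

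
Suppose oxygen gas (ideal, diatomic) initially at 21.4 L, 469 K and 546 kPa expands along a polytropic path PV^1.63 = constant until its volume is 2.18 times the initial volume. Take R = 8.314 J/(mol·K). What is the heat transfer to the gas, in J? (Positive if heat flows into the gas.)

-4140 J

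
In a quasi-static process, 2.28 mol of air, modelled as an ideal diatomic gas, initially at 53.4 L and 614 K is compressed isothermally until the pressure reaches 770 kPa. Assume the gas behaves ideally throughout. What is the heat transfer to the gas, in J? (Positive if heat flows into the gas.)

P₁ = nRT₁/V₁ = 2.28×8.314×614/53.4 = 218 kPa.
Isothermal: T stays 614 K; PV = const ⇒ V₂ = 15.1 L, P₂ = 770 kPa.
ΔU = 0 (ideal gas, T constant).
W = nRT ln(V₂/V₁) = 2.28×8.314×614×ln(0.283) = -14700 J.
Q = ΔU + W = -14700 J.

-14700 J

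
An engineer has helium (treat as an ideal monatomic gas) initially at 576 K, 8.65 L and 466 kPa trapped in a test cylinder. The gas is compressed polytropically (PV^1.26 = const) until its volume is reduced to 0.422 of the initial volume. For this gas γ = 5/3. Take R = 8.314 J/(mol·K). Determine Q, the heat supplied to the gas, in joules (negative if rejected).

-2380 J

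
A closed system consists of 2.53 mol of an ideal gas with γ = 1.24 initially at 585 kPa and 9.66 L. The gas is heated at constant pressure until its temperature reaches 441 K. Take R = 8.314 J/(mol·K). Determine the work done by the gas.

3630 J

T₁ = P₁V₁/(nR) = 585×9.66/(2.53×8.314) = 269 K.
Isobaric: P stays 585 kPa; V/T = const ⇒ T₂ = 441 K, V₂ = 15.9 L.
W = PΔV = 585×(15.9−9.66) kPa·L = 3630 J.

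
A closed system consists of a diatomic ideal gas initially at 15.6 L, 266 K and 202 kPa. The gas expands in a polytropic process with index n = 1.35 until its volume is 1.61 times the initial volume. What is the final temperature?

225 K

Polytropic n=1.35: T₂ = T₁(V₁/V₂)^(n−1) = 266×(0.621)^0.35 = 225 K; P₂ = P₁(V₁/V₂)^n = 106 kPa.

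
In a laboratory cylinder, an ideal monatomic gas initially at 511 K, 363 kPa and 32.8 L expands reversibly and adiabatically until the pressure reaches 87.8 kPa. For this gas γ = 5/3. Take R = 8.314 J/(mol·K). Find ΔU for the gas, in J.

-7740 J

n = P₁V₁/(RT₁) = 363×32.8/(8.314×511) = 2.80 mol.
Adiabatic: T₂/T₁ = (P₂/P₁)^((γ−1)/γ) ⇒ T₂ = 511×(0.242)^0.400 = 290 K; V₂ = 76.9 L.
For an ideal gas ΔU = nCvΔT with Cv = (3/2)R = 12.5 J/(mol·K).
ΔU = 2.80×12.5×(290−511) = -7740 J.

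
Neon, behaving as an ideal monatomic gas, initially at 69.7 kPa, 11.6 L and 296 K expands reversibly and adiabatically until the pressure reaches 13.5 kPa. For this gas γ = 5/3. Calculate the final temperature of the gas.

Adiabatic: T₂/T₁ = (P₂/P₁)^((γ−1)/γ) ⇒ T₂ = 296×(0.194)^0.400 = 154 K; V₂ = 31.1 L.

154 K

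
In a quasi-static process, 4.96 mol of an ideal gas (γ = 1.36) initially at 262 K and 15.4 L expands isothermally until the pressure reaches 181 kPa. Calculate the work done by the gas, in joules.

P₁ = nRT₁/V₁ = 4.96×8.314×262/15.4 = 702 kPa.
Isothermal: T stays 262 K; PV = const ⇒ V₂ = 59.7 L, P₂ = 181 kPa.
W = nRT ln(V₂/V₁) = 4.96×8.314×262×ln(3.88) = 14600 J.

14600 J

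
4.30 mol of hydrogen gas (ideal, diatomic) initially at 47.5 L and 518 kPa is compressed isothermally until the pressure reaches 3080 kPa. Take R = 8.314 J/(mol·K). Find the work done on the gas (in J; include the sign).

43900 J

T₁ = P₁V₁/(nR) = 518×47.5/(4.30×8.314) = 688 K.
Isothermal: T stays 688 K; PV = const ⇒ V₂ = 7.99 L, P₂ = 3080 kPa.
W = nRT ln(V₂/V₁) = 4.30×8.314×688×ln(0.168) = -43900 J.
Work done on the gas = −W_by = 43900 J.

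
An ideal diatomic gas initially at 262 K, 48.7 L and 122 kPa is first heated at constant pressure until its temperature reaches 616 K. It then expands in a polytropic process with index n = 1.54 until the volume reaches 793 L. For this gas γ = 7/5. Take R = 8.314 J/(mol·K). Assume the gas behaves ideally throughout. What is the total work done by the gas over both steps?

24800 J

n = P₁V₁/(RT₁) = 122×48.7/(8.314×262) = 2.73 mol.
Step 1 — Isobaric: P stays 122 kPa; V/T = const ⇒ T₂ = 616 K, V₂ = 115 L.
W = PΔV = 122×(115−48.7) kPa·L = 8030 J.
ΔU = nCvΔT = 2.73×20.8×(616−262) = 20100 J.
Q = ΔU + W = nCpΔT = 28100 J.
State after step 1: P = 122 kPa, V = 115 L, T = 616 K.
Step 2 — Polytropic n=1.54: T₂ = T₁(V₁/V₂)^(n−1) = 616×(0.144)^0.54 = 217 K; P₂ = P₁(V₁/V₂)^n = 6.20 kPa.
W = (P₁V₁−P₂V₂)/(n−1) = (122×115−6.20×793)/0.54 = 16800 J.
ΔU = nCvΔT = 2.73×20.8×(217−616) = -22600 J.
Q = ΔU + W = -5870 J.
Net over both steps: W = 24800 J, Q = 22200 J, ΔU = -2570 J.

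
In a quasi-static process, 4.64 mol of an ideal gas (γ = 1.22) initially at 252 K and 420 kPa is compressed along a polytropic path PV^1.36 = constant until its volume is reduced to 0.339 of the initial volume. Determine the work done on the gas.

V₁ = nRT₁/P₁ = 4.64×8.314×252/420 = 23.1 L.
Polytropic n=1.36: T₂ = T₁(V₁/V₂)^(n−1) = 252×(2.95)^0.36 = 372 K; P₂ = P₁(V₁/V₂)^n = 1830 kPa.
W = (P₁V₁−P₂V₂)/(n−1) = (420×23.1−1830×7.85)/0.36 = -12900 J.
Work done on the gas = −W_by = 12900 J.

12900 J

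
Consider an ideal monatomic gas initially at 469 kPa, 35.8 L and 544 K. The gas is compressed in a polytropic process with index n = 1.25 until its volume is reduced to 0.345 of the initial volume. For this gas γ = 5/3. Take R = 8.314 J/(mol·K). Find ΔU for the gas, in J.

7680 J

n = P₁V₁/(RT₁) = 469×35.8/(8.314×544) = 3.71 mol.
Polytropic n=1.25: T₂ = T₁(V₁/V₂)^(n−1) = 544×(2.90)^0.25 = 710 K; P₂ = P₁(V₁/V₂)^n = 1770 kPa.
For an ideal gas ΔU = nCvΔT with Cv = (3/2)R = 12.5 J/(mol·K).
ΔU = 3.71×12.5×(710−544) = 7680 J.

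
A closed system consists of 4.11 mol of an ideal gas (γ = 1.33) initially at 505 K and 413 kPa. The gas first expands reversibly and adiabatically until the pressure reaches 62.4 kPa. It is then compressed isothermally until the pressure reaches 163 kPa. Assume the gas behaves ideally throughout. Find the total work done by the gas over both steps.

V₁ = nRT₁/P₁ = 4.11×8.314×505/413 = 41.8 L.
Step 1 — Adiabatic: T₂/T₁ = (P₂/P₁)^((γ−1)/γ) ⇒ T₂ = 505×(0.151)^0.248 = 316 K; V₂ = 173 L.
ΔU = nCvΔT = 4.11×25.2×(316−505) = -19600 J.
Q = 0 for an adiabatic process, so W = −ΔU = 19600 J.
State after step 1: P = 62.4 kPa, V = 173 L, T = 316 K.
Step 2 — Isothermal: T stays 316 K; PV = const ⇒ V₂ = 66.2 L, P₂ = 163 kPa.
ΔU = 0 (ideal gas, T constant).
W = nRT ln(V₂/V₁) = 4.11×8.314×316×ln(0.383) = -10400 J.
Q = ΔU + W = -10400 J.
Net over both steps: W = 9210 J, Q = -10400 J, ΔU = -19600 J.

9210 J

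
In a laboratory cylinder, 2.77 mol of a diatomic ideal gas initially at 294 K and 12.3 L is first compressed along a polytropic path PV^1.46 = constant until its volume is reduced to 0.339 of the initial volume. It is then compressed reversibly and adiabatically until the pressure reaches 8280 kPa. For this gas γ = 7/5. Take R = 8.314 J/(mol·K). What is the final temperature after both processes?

668 K

P₁ = nRT₁/V₁ = 2.77×8.314×294/12.3 = 550 kPa.
Step 1 — Polytropic n=1.46: T₂ = T₁(V₁/V₂)^(n−1) = 294×(2.95)^0.46 = 484 K; P₂ = P₁(V₁/V₂)^n = 2670 kPa.
W = (P₁V₁−P₂V₂)/(n−1) = (550×12.3−2670×4.17)/0.46 = -9490 J.
ΔU = nCvΔT = 2.77×20.8×(484−294) = 10900 J.
Q = ΔU + W = 1420 J.
State after step 1: P = 2670 kPa, V = 4.17 L, T = 484 K.
Step 2 — Adiabatic: T₂/T₁ = (P₂/P₁)^((γ−1)/γ) ⇒ T₂ = 484×(3.10)^0.286 = 668 K; V₂ = 1.86 L.
ΔU = nCvΔT = 2.77×20.8×(668−484) = 10600 J.
Q = 0 for an adiabatic process, so W = −ΔU = -10600 J.
Net over both steps: W = -20100 J, Q = 1420 J, ΔU = 21500 J.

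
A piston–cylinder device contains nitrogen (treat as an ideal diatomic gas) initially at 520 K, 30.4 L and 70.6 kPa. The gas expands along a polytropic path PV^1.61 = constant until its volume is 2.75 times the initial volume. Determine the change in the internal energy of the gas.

n = P₁V₁/(RT₁) = 70.6×30.4/(8.314×520) = 0.496 mol.
Polytropic n=1.61: T₂ = T₁(V₁/V₂)^(n−1) = 520×(0.364)^0.61 = 281 K; P₂ = P₁(V₁/V₂)^n = 13.9 kPa.
For an ideal gas ΔU = nCvΔT with Cv = (5/2)R = 20.8 J/(mol·K).
ΔU = 0.496×20.8×(281−520) = -2470 J.

-2470 J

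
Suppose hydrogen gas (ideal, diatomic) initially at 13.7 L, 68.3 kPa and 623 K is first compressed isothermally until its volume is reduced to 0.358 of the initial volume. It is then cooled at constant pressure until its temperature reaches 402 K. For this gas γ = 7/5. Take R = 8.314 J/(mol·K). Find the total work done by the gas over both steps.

-1290 J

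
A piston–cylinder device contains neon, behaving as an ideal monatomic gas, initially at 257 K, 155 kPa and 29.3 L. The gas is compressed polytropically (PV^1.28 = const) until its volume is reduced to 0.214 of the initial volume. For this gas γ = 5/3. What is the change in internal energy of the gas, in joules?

n = P₁V₁/(RT₁) = 155×29.3/(8.314×257) = 2.13 mol.
Polytropic n=1.28: T₂ = T₁(V₁/V₂)^(n−1) = 257×(4.67)^0.28 = 396 K; P₂ = P₁(V₁/V₂)^n = 1120 kPa.
For an ideal gas ΔU = nCvΔT with Cv = (3/2)R = 12.5 J/(mol·K).
ΔU = 2.13×12.5×(396−257) = 3680 J.

3680 J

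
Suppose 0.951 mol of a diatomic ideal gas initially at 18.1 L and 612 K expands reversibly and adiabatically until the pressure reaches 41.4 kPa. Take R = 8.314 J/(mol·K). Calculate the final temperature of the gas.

359 K

P₁ = nRT₁/V₁ = 0.951×8.314×612/18.1 = 267 kPa.
Adiabatic: T₂/T₁ = (P₂/P₁)^((γ−1)/γ) ⇒ T₂ = 612×(0.155)^0.286 = 359 K; V₂ = 68.6 L.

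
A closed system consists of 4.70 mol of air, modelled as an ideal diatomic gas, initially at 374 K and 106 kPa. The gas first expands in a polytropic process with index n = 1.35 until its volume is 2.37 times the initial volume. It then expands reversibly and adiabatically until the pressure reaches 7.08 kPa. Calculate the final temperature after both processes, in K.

178 K

V₁ = nRT₁/P₁ = 4.70×8.314×374/106 = 138 L.
Step 1 — Polytropic n=1.35: T₂ = T₁(V₁/V₂)^(n−1) = 374×(0.422)^0.35 = 277 K; P₂ = P₁(V₁/V₂)^n = 33.1 kPa.
W = (P₁V₁−P₂V₂)/(n−1) = (106×138−33.1×327)/0.35 = 10900 J.
ΔU = nCvΔT = 4.70×20.8×(277−374) = -9520 J.
Q = ΔU + W = 1360 J.
State after step 1: P = 33.1 kPa, V = 327 L, T = 277 K.
Step 2 — Adiabatic: T₂/T₁ = (P₂/P₁)^((γ−1)/γ) ⇒ T₂ = 277×(0.214)^0.286 = 178 K; V₂ = 983 L.
ΔU = nCvΔT = 4.70×20.8×(178−277) = -9620 J.
Q = 0 for an adiabatic process, so W = −ΔU = 9620 J.
Net over both steps: W = 20500 J, Q = 1360 J, ΔU = -19100 J.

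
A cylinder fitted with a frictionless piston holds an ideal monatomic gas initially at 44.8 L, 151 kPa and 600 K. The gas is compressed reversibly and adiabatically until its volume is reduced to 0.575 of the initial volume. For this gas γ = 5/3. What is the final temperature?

Adiabatic: TV^(γ−1) = const ⇒ T₂ = 600×(1.74)^0.667 = 868 K; PV^γ = const ⇒ P₂ = 380 kPa.

868 K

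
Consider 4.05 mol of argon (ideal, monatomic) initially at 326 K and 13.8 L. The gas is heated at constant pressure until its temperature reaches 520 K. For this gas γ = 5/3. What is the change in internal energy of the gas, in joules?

9800 J

P₁ = nRT₁/V₁ = 4.05×8.314×326/13.8 = 795 kPa.
Isobaric: P stays 795 kPa; V/T = const ⇒ T₂ = 520 K, V₂ = 22.0 L.
For an ideal gas ΔU = nCvΔT with Cv = (3/2)R = 12.5 J/(mol·K).
ΔU = 4.05×12.5×(520−326) = 9800 J.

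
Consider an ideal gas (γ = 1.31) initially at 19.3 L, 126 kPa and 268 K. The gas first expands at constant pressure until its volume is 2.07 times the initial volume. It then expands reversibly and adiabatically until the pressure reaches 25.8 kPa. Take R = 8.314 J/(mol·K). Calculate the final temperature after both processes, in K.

381 K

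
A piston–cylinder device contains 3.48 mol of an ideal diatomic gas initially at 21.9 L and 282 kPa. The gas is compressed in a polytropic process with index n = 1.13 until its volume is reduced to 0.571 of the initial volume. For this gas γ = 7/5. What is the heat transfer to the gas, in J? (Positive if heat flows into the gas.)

-2420 J

T₁ = P₁V₁/(nR) = 282×21.9/(3.48×8.314) = 213 K.
Polytropic n=1.13: T₂ = T₁(V₁/V₂)^(n−1) = 213×(1.75)^0.13 = 230 K; P₂ = P₁(V₁/V₂)^n = 531 kPa.
W = (P₁V₁−P₂V₂)/(n−1) = (282×21.9−531×12.5)/0.13 = -3590 J.
ΔU = nCvΔT = 3.48×20.8×(230−213) = 1170 J.
Q = ΔU + W = -2420 J.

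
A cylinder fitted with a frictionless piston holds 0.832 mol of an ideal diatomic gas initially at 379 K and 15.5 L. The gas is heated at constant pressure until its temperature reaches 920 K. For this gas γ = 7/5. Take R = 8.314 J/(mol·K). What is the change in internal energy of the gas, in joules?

P₁ = nRT₁/V₁ = 0.832×8.314×379/15.5 = 169 kPa.
Isobaric: P stays 169 kPa; V/T = const ⇒ T₂ = 920 K, V₂ = 37.6 L.
For an ideal gas ΔU = nCvΔT with Cv = (5/2)R = 20.8 J/(mol·K).
ΔU = 0.832×20.8×(920−379) = 9360 J.

9360 J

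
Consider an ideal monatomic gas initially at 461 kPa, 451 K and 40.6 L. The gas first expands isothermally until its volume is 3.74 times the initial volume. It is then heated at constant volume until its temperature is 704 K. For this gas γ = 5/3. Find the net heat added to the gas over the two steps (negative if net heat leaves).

40400 J

n = P₁V₁/(RT₁) = 461×40.6/(8.314×451) = 4.99 mol.
Step 1 — Isothermal: T stays 451 K; PV = const ⇒ V₂ = 152 L, P₂ = 123 kPa.
ΔU = 0 (ideal gas, T constant).
W = nRT ln(V₂/V₁) = 4.99×8.314×451×ln(3.74) = 24700 J.
Q = ΔU + W = 24700 J.
State after step 1: P = 123 kPa, V = 152 L, T = 451 K.
Step 2 — Isochoric: V stays 152 L; P/T = const ⇒ T₂ = 704 K, P₂ = 192 kPa.
W = 0 (no volume change).
ΔU = nCvΔT = 4.99×12.5×(704−451) = 15700 J.
Q = ΔU = 15700 J.
Net over both steps: W = 24700 J, Q = 40400 J, ΔU = 15700 J.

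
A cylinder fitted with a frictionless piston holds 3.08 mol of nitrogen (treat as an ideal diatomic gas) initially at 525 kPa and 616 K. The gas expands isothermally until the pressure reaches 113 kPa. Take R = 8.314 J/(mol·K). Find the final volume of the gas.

140 L

V₁ = nRT₁/P₁ = 3.08×8.314×616/525 = 30.0 L.
Isothermal: T stays 616 K; PV = const ⇒ V₂ = 140 L, P₂ = 113 kPa.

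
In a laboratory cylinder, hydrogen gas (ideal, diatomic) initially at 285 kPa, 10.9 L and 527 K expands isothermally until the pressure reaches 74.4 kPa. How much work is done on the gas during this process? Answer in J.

n = P₁V₁/(RT₁) = 285×10.9/(8.314×527) = 0.709 mol.
Isothermal: T stays 527 K; PV = const ⇒ V₂ = 41.8 L, P₂ = 74.4 kPa.
W = nRT ln(V₂/V₁) = 0.709×8.314×527×ln(3.83) = 4170 J.
Work done on the gas = −W_by = -4170 J.

-4170 J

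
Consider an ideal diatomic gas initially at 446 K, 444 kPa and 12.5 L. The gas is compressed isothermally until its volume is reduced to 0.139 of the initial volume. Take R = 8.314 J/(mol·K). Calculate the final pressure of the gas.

Isothermal: T stays 446 K; PV = const ⇒ V₂ = 1.74 L, P₂ = 3190 kPa.

3190 kPa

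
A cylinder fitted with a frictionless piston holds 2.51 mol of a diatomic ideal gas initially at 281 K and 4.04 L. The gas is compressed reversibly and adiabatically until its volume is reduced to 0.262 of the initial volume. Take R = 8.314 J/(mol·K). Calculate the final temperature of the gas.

480 K

P₁ = nRT₁/V₁ = 2.51×8.314×281/4.04 = 1450 kPa.
Adiabatic: TV^(γ−1) = const ⇒ T₂ = 281×(3.82)^0.400 = 480 K; PV^γ = const ⇒ P₂ = 9470 kPa.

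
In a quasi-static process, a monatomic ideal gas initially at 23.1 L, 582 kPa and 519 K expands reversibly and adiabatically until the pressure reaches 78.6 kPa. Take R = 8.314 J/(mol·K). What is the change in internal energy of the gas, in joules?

-11100 J

n = P₁V₁/(RT₁) = 582×23.1/(8.314×519) = 3.12 mol.
Adiabatic: T₂/T₁ = (P₂/P₁)^((γ−1)/γ) ⇒ T₂ = 519×(0.135)^0.400 = 233 K; V₂ = 76.8 L.
For an ideal gas ΔU = nCvΔT with Cv = (3/2)R = 12.5 J/(mol·K).
ΔU = 3.12×12.5×(233−519) = -11100 J.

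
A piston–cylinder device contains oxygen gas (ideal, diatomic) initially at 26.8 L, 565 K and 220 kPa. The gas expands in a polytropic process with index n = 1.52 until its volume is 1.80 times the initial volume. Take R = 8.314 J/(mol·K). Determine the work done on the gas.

n = P₁V₁/(RT₁) = 220×26.8/(8.314×565) = 1.26 mol.
Polytropic n=1.52: T₂ = T₁(V₁/V₂)^(n−1) = 565×(0.556)^0.52 = 416 K; P₂ = P₁(V₁/V₂)^n = 90.0 kPa.
W = (P₁V₁−P₂V₂)/(n−1) = (220×26.8−90.0×48.2)/0.52 = 2990 J.
Work done on the gas = −W_by = -2990 J.

-2990 J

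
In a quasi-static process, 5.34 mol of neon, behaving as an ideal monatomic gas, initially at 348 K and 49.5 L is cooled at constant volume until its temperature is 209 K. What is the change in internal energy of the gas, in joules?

-9260 J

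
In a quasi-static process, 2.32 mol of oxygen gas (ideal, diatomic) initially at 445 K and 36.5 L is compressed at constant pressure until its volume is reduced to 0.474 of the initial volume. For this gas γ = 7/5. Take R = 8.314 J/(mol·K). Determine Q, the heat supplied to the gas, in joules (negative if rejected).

P₁ = nRT₁/V₁ = 2.32×8.314×445/36.5 = 235 kPa.
Isobaric: P stays 235 kPa; V/T = const ⇒ T₂ = 211 K, V₂ = 17.3 L.
W = PΔV = 235×(17.3−36.5) kPa·L = -4510 J.
ΔU = nCvΔT = 2.32×20.8×(211−445) = -11300 J.
Q = ΔU + W = nCpΔT = -15800 J.

-15800 J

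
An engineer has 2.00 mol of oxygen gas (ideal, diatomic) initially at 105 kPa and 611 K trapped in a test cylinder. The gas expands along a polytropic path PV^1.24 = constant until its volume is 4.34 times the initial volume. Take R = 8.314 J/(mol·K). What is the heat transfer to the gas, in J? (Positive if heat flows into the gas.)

V₁ = nRT₁/P₁ = 2.00×8.314×611/105 = 96.8 L.
Polytropic n=1.24: T₂ = T₁(V₁/V₂)^(n−1) = 611×(0.230)^0.24 = 430 K; P₂ = P₁(V₁/V₂)^n = 17.0 kPa.
W = (P₁V₁−P₂V₂)/(n−1) = (105×96.8−17.0×420)/0.24 = 12600 J.
ΔU = nCvΔT = 2.00×20.8×(430−611) = -7540 J.
Q = ΔU + W = 5030 J.

5030 J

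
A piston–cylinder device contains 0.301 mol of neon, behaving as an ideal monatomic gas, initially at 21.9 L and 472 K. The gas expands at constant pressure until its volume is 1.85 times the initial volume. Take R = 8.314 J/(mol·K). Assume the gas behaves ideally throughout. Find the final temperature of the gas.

P₁ = nRT₁/V₁ = 0.301×8.314×472/21.9 = 53.9 kPa.
Isobaric: P stays 53.9 kPa; V/T = const ⇒ T₂ = 873 K, V₂ = 40.5 L.

873 K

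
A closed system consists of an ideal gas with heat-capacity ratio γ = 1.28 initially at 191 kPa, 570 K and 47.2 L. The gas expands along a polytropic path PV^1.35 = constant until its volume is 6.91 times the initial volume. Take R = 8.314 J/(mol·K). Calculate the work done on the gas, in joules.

-12700 J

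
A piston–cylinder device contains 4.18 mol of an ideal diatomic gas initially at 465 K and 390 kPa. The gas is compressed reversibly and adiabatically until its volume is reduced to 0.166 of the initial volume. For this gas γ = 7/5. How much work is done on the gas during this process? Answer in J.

V₁ = nRT₁/P₁ = 4.18×8.314×465/390 = 41.4 L.
Adiabatic: TV^(γ−1) = const ⇒ T₂ = 465×(6.02)^0.400 = 954 K; PV^γ = const ⇒ P₂ = 4820 kPa.
ΔU = nCvΔT = 4.18×20.8×(954−465) = 42500 J.
Q = 0 for an adiabatic process, so W = −ΔU = -42500 J.
Work done on the gas = −W_by = 42500 J.

42500 J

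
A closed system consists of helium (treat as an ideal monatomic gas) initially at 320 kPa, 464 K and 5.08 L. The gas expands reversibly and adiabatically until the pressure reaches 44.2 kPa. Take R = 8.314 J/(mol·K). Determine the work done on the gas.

n = P₁V₁/(RT₁) = 320×5.08/(8.314×464) = 0.421 mol.
Adiabatic: T₂/T₁ = (P₂/P₁)^((γ−1)/γ) ⇒ T₂ = 464×(0.138)^0.400 = 210 K; V₂ = 16.7 L.
ΔU = nCvΔT = 0.421×12.5×(210−464) = -1330 J.
Q = 0 for an adiabatic process, so W = −ΔU = 1330 J.
Work done on the gas = −W_by = -1330 J.

-1330 J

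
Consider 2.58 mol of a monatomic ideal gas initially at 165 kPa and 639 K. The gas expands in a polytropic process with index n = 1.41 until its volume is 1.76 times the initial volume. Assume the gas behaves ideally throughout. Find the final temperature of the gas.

V₁ = nRT₁/P₁ = 2.58×8.314×639/165 = 83.1 L.
Polytropic n=1.41: T₂ = T₁(V₁/V₂)^(n−1) = 639×(0.568)^0.41 = 507 K; P₂ = P₁(V₁/V₂)^n = 74.4 kPa.

507 K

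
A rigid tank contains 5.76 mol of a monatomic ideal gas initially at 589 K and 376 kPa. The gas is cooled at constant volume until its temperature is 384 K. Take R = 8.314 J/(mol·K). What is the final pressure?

245 kPa

V₁ = nRT₁/P₁ = 5.76×8.314×589/376 = 75.0 L.
Isochoric: V stays 75.0 L; P/T = const ⇒ T₂ = 384 K, P₂ = 245 kPa.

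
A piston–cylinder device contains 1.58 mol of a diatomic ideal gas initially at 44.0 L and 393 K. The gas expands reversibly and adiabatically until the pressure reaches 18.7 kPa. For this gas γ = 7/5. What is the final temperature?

233 K

P₁ = nRT₁/V₁ = 1.58×8.314×393/44.0 = 117 kPa.
Adiabatic: T₂/T₁ = (P₂/P₁)^((γ−1)/γ) ⇒ T₂ = 393×(0.159)^0.286 = 233 K; V₂ = 163 L.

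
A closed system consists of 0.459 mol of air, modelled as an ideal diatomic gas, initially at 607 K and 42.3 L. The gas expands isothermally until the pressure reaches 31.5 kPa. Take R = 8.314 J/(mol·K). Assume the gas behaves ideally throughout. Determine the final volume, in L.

73.5 L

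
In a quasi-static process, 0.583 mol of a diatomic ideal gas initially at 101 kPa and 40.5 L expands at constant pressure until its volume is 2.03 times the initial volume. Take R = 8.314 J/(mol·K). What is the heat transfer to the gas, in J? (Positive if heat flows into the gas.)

14700 J

T₁ = P₁V₁/(nR) = 101×40.5/(0.583×8.314) = 844 K.
Isobaric: P stays 101 kPa; V/T = const ⇒ T₂ = 1710 K, V₂ = 82.2 L.
W = PΔV = 101×(82.2−40.5) kPa·L = 4210 J.
ΔU = nCvΔT = 0.583×20.8×(1710−844) = 10500 J.
Q = ΔU + W = nCpΔT = 14700 J.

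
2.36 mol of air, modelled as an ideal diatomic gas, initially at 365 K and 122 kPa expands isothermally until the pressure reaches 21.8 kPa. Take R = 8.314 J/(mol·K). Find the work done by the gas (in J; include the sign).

V₁ = nRT₁/P₁ = 2.36×8.314×365/122 = 58.7 L.
Isothermal: T stays 365 K; PV = const ⇒ V₂ = 329 L, P₂ = 21.8 kPa.
W = nRT ln(V₂/V₁) = 2.36×8.314×365×ln(5.60) = 12300 J.

12300 J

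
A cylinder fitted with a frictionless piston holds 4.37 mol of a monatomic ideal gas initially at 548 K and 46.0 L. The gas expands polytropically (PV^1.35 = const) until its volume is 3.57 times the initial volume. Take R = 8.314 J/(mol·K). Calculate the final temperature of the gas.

351 K

P₁ = nRT₁/V₁ = 4.37×8.314×548/46.0 = 433 kPa.
Polytropic n=1.35: T₂ = T₁(V₁/V₂)^(n−1) = 548×(0.280)^0.35 = 351 K; P₂ = P₁(V₁/V₂)^n = 77.7 kPa.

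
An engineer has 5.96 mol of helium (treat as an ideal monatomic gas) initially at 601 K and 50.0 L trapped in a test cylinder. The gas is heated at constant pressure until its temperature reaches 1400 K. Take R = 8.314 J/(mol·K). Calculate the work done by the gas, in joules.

39600 J

P₁ = nRT₁/V₁ = 5.96×8.314×601/50.0 = 596 kPa.
Isobaric: P stays 596 kPa; V/T = const ⇒ T₂ = 1400 K, V₂ = 116 L.
W = PΔV = 596×(116−50.0) kPa·L = 39600 J.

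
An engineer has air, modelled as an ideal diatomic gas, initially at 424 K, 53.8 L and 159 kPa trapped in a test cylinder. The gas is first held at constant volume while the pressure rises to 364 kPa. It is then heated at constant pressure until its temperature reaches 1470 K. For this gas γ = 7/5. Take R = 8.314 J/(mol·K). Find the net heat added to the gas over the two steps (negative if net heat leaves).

n = P₁V₁/(RT₁) = 159×53.8/(8.314×424) = 2.43 mol.
Step 1 — Isochoric: V stays 53.8 L; P/T = const ⇒ T₂ = 971 K, P₂ = 364 kPa.
W = 0 (no volume change).
ΔU = nCvΔT = 2.43×20.8×(971−424) = 27600 J.
Q = ΔU = 27600 J.
State after step 1: P = 364 kPa, V = 53.8 L, T = 971 K.
Step 2 — Isobaric: P stays 364 kPa; V/T = const ⇒ T₂ = 1470 K, V₂ = 81.5 L.
W = PΔV = 364×(81.5−53.8) kPa·L = 10100 J.
ΔU = nCvΔT = 2.43×20.8×(1470−971) = 25200 J.
Q = ΔU + W = nCpΔT = 35300 J.
Net over both steps: W = 10100 J, Q = 62800 J, ΔU = 52800 J.

62800 J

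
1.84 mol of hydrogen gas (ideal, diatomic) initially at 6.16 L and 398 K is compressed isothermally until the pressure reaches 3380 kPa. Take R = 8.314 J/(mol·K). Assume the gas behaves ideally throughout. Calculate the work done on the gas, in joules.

7490 J

P₁ = nRT₁/V₁ = 1.84×8.314×398/6.16 = 988 kPa.
Isothermal: T stays 398 K; PV = const ⇒ V₂ = 1.80 L, P₂ = 3380 kPa.
W = nRT ln(V₂/V₁) = 1.84×8.314×398×ln(0.292) = -7490 J.
Work done on the gas = −W_by = 7490 J.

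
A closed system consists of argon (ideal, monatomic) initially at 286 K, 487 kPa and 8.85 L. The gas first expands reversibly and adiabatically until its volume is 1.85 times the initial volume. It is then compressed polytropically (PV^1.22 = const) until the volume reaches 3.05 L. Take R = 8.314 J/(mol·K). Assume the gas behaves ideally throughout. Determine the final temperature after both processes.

275 K

n = P₁V₁/(RT₁) = 487×8.85/(8.314×286) = 1.81 mol.
Step 1 — Adiabatic: TV^(γ−1) = const ⇒ T₂ = 286×(0.541)^0.667 = 190 K; PV^γ = const ⇒ P₂ = 175 kPa.
ΔU = nCvΔT = 1.81×12.5×(190−286) = -2180 J.
Q = 0 for an adiabatic process, so W = −ΔU = 2180 J.
State after step 1: P = 175 kPa, V = 16.4 L, T = 190 K.
Step 2 — Polytropic n=1.22: T₂ = T₁(V₁/V₂)^(n−1) = 190×(5.37)^0.22 = 275 K; P₂ = P₁(V₁/V₂)^n = 1360 kPa.
W = (P₁V₁−P₂V₂)/(n−1) = (175×16.4−1360×3.05)/0.22 = -5810 J.
ΔU = nCvΔT = 1.81×12.5×(275−190) = 1920 J.
Q = ΔU + W = -3900 J.
Net over both steps: W = -3640 J, Q = -3900 J, ΔU = -256 J.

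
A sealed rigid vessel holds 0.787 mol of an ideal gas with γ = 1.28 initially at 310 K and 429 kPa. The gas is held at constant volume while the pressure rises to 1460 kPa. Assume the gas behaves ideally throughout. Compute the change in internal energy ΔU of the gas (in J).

17400 J

V₁ = nRT₁/P₁ = 0.787×8.314×310/429 = 4.73 L.
Isochoric: V stays 4.73 L; P/T = const ⇒ T₂ = 1060 K, P₂ = 1460 kPa.
For an ideal gas ΔU = nCvΔT with Cv = R/(γ−1) = 29.7 J/(mol·K).
ΔU = 0.787×29.7×(1060−310) = 17400 J.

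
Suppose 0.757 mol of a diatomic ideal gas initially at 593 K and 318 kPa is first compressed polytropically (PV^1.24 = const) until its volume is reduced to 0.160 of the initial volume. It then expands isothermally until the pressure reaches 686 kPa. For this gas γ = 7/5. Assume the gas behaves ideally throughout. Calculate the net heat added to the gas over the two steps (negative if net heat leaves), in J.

5280 J

V₁ = nRT₁/P₁ = 0.757×8.314×593/318 = 11.7 L.
Step 1 — Polytropic n=1.24: T₂ = T₁(V₁/V₂)^(n−1) = 593×(6.25)^0.24 = 921 K; P₂ = P₁(V₁/V₂)^n = 3090 kPa.
W = (P₁V₁−P₂V₂)/(n−1) = (318×11.7−3090×1.88)/0.24 = -8590 J.
ΔU = nCvΔT = 0.757×20.8×(921−593) = 5150 J.
Q = ΔU + W = -3440 J.
State after step 1: P = 3090 kPa, V = 1.88 L, T = 921 K.
Step 2 — Isothermal: T stays 921 K; PV = const ⇒ V₂ = 8.45 L, P₂ = 686 kPa.
ΔU = 0 (ideal gas, T constant).
W = nRT ln(V₂/V₁) = 0.757×8.314×921×ln(4.50) = 8710 J.
Q = ΔU + W = 8710 J.
Net over both steps: W = 121 J, Q = 5280 J, ΔU = 5150 J.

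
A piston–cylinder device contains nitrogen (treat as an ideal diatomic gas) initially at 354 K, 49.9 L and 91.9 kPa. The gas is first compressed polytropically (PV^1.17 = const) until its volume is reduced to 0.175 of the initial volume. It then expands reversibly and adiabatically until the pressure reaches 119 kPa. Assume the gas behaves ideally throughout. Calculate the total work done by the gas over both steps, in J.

-3150 J

n = P₁V₁/(RT₁) = 91.9×49.9/(8.314×354) = 1.56 mol.
Step 1 — Polytropic n=1.17: T₂ = T₁(V₁/V₂)^(n−1) = 354×(5.71)^0.17 = 476 K; P₂ = P₁(V₁/V₂)^n = 706 kPa.
W = (P₁V₁−P₂V₂)/(n−1) = (91.9×49.9−706×8.73)/0.17 = -9300 J.
ΔU = nCvΔT = 1.56×20.8×(476−354) = 3950 J.
Q = ΔU + W = -5350 J.
State after step 1: P = 706 kPa, V = 8.73 L, T = 476 K.
Step 2 — Adiabatic: T₂/T₁ = (P₂/P₁)^((γ−1)/γ) ⇒ T₂ = 476×(0.168)^0.286 = 286 K; V₂ = 31.2 L.
ΔU = nCvΔT = 1.56×20.8×(286−476) = -6150 J.
Q = 0 for an adiabatic process, so W = −ΔU = 6150 J.
Net over both steps: W = -3150 J, Q = -5350 J, ΔU = -2190 J.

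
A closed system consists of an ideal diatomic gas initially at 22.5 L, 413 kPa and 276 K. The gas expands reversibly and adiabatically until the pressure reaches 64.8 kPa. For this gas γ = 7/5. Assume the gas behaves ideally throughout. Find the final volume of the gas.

84.5 L

Adiabatic: T₂/T₁ = (P₂/P₁)^((γ−1)/γ) ⇒ T₂ = 276×(0.157)^0.286 = 163 K; V₂ = 84.5 L.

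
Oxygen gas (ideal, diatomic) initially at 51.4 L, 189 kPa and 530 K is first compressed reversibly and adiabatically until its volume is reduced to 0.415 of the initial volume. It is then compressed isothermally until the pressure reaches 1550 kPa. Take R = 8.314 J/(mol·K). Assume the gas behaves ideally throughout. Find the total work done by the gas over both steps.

n = P₁V₁/(RT₁) = 189×51.4/(8.314×530) = 2.20 mol.
Step 1 — Adiabatic: TV^(γ−1) = const ⇒ T₂ = 530×(2.41)^0.400 = 753 K; PV^γ = const ⇒ P₂ = 647 kPa.
ΔU = nCvΔT = 2.20×20.8×(753−530) = 10200 J.
Q = 0 for an adiabatic process, so W = −ΔU = -10200 J.
State after step 1: P = 647 kPa, V = 21.3 L, T = 753 K.
Step 2 — Isothermal: T stays 753 K; PV = const ⇒ V₂ = 8.91 L, P₂ = 1550 kPa.
ΔU = 0 (ideal gas, T constant).
W = nRT ln(V₂/V₁) = 2.20×8.314×753×ln(0.418) = -12100 J.
Q = ΔU + W = -12100 J.
Net over both steps: W = -22300 J, Q = -12100 J, ΔU = 10200 J.

-22300 J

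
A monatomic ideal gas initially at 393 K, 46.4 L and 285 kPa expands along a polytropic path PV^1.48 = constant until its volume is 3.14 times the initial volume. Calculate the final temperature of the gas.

227 K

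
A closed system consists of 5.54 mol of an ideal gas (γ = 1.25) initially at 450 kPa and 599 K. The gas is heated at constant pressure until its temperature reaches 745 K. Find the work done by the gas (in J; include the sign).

V₁ = nRT₁/P₁ = 5.54×8.314×599/450 = 61.3 L.
Isobaric: P stays 450 kPa; V/T = const ⇒ T₂ = 745 K, V₂ = 76.3 L.
W = PΔV = 450×(76.3−61.3) kPa·L = 6720 J.

6720 J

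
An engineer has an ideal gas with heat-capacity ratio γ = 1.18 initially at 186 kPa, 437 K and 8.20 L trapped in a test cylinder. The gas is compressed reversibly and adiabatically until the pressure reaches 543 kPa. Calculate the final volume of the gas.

3.31 L

Adiabatic: T₂/T₁ = (P₂/P₁)^((γ−1)/γ) ⇒ T₂ = 437×(2.92)^0.153 = 515 K; V₂ = 3.31 L.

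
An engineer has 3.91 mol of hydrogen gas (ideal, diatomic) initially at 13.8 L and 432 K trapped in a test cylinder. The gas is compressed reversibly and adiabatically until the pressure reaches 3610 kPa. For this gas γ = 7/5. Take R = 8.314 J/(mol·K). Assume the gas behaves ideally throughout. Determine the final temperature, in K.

P₁ = nRT₁/V₁ = 3.91×8.314×432/13.8 = 1020 kPa.
Adiabatic: T₂/T₁ = (P₂/P₁)^((γ−1)/γ) ⇒ T₂ = 432×(3.55)^0.286 = 620 K; V₂ = 5.59 L.

620 K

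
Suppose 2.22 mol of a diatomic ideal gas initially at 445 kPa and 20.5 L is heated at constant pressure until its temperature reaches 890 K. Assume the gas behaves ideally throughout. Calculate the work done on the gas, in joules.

T₁ = P₁V₁/(nR) = 445×20.5/(2.22×8.314) = 494 K.
Isobaric: P stays 445 kPa; V/T = const ⇒ T₂ = 890 K, V₂ = 36.9 L.
W = PΔV = 445×(36.9−20.5) kPa·L = 7300 J.
Work done on the gas = −W_by = -7300 J.

-7300 J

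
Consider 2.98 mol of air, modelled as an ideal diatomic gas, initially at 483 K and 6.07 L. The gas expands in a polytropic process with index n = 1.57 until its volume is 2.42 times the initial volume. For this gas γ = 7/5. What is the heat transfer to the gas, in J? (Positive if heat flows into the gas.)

-3530 J

P₁ = nRT₁/V₁ = 2.98×8.314×483/6.07 = 1970 kPa.
Polytropic n=1.57: T₂ = T₁(V₁/V₂)^(n−1) = 483×(0.413)^0.57 = 292 K; P₂ = P₁(V₁/V₂)^n = 492 kPa.
W = (P₁V₁−P₂V₂)/(n−1) = (1970×6.07−492×14.7)/0.57 = 8310 J.
ΔU = nCvΔT = 2.98×20.8×(292−483) = -11800 J.
Q = ΔU + W = -3530 J.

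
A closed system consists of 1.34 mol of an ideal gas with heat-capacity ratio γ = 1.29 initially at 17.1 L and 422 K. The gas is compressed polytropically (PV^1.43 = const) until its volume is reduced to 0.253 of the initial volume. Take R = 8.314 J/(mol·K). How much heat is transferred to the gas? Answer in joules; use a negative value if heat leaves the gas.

P₁ = nRT₁/V₁ = 1.34×8.314×422/17.1 = 275 kPa.
Polytropic n=1.43: T₂ = T₁(V₁/V₂)^(n−1) = 422×(3.95)^0.43 = 762 K; P₂ = P₁(V₁/V₂)^n = 1960 kPa.
W = (P₁V₁−P₂V₂)/(n−1) = (275×17.1−1960×4.33)/0.43 = -8810 J.
ΔU = nCvΔT = 1.34×28.7×(762−422) = 13100 J.
Q = ΔU + W = 4250 J.

4250 J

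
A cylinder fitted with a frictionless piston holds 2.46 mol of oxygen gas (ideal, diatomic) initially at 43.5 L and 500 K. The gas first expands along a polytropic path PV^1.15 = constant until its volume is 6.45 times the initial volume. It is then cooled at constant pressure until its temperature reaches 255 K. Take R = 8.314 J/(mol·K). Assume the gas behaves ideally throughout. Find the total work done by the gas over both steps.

P₁ = nRT₁/V₁ = 2.46×8.314×500/43.5 = 235 kPa.
Step 1 — Polytropic n=1.15: T₂ = T₁(V₁/V₂)^(n−1) = 500×(0.155)^0.15 = 378 K; P₂ = P₁(V₁/V₂)^n = 27.6 kPa.
W = (P₁V₁−P₂V₂)/(n−1) = (235×43.5−27.6×281)/0.15 = 16600 J.
ΔU = nCvΔT = 2.46×20.8×(378−500) = -6240 J.
Q = ΔU + W = 10400 J.
State after step 1: P = 27.6 kPa, V = 281 L, T = 378 K.
Step 2 — Isobaric: P stays 27.6 kPa; V/T = const ⇒ T₂ = 255 K, V₂ = 189 L.
W = PΔV = 27.6×(189−281) kPa·L = -2520 J.
ΔU = nCvΔT = 2.46×20.8×(255−378) = -6290 J.
Q = ΔU + W = nCpΔT = -8810 J.
Net over both steps: W = 14100 J, Q = 1590 J, ΔU = -12500 J.

14100 J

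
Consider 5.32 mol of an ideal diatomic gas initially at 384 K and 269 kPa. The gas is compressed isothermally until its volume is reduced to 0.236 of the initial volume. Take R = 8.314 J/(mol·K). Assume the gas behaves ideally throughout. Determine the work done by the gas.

V₁ = nRT₁/P₁ = 5.32×8.314×384/269 = 63.1 L.
Isothermal: T stays 384 K; PV = const ⇒ V₂ = 14.9 L, P₂ = 1140 kPa.
W = nRT ln(V₂/V₁) = 5.32×8.314×384×ln(0.236) = -24500 J.

-24500 J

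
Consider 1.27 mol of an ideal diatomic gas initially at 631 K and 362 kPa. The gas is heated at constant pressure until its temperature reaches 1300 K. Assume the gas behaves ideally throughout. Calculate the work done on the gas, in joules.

V₁ = nRT₁/P₁ = 1.27×8.314×631/362 = 18.4 L.
Isobaric: P stays 362 kPa; V/T = const ⇒ T₂ = 1300 K, V₂ = 37.9 L.
W = PΔV = 362×(37.9−18.4) kPa·L = 7060 J.
Work done on the gas = −W_by = -7060 J.

-7060 J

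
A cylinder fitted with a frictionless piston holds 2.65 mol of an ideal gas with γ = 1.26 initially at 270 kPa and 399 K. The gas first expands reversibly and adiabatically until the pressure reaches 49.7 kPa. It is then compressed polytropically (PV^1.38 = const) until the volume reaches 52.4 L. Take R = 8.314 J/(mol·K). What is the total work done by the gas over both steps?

3600 J

V₁ = nRT₁/P₁ = 2.65×8.314×399/270 = 32.6 L.
Step 1 — Adiabatic: T₂/T₁ = (P₂/P₁)^((γ−1)/γ) ⇒ T₂ = 399×(0.184)^0.206 = 281 K; V₂ = 125 L.
ΔU = nCvΔT = 2.65×32.0×(281−399) = -9970 J.
Q = 0 for an adiabatic process, so W = −ΔU = 9970 J.
State after step 1: P = 49.7 kPa, V = 125 L, T = 281 K.
Step 2 — Polytropic n=1.38: T₂ = T₁(V₁/V₂)^(n−1) = 281×(2.38)^0.38 = 391 K; P₂ = P₁(V₁/V₂)^n = 164 kPa.
W = (P₁V₁−P₂V₂)/(n−1) = (49.7×125−164×52.4)/0.38 = -6370 J.
ΔU = nCvΔT = 2.65×32.0×(391−281) = 9310 J.
Q = ΔU + W = 2940 J.
Net over both steps: W = 3600 J, Q = 2940 J, ΔU = -658 J.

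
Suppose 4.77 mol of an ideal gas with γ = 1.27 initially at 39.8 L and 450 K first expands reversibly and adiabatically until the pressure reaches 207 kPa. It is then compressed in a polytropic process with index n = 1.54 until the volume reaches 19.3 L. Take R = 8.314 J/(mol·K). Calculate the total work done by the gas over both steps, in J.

P₁ = nRT₁/V₁ = 4.77×8.314×450/39.8 = 448 kPa.
Step 1 — Adiabatic: T₂/T₁ = (P₂/P₁)^((γ−1)/γ) ⇒ T₂ = 450×(0.462)^0.213 = 382 K; V₂ = 73.1 L.
ΔU = nCvΔT = 4.77×30.8×(382−450) = -10000 J.
Q = 0 for an adiabatic process, so W = −ΔU = 10000 J.
State after step 1: P = 207 kPa, V = 73.1 L, T = 382 K.
Step 2 — Polytropic n=1.54: T₂ = T₁(V₁/V₂)^(n−1) = 382×(3.79)^0.54 = 784 K; P₂ = P₁(V₁/V₂)^n = 1610 kPa.
W = (P₁V₁−P₂V₂)/(n−1) = (207×73.1−1610×19.3)/0.54 = -29500 J.
ΔU = nCvΔT = 4.77×30.8×(784−382) = 59100 J.
Q = ΔU + W = 29500 J.
Net over both steps: W = -19500 J, Q = 29500 J, ΔU = 49100 J.

-19500 J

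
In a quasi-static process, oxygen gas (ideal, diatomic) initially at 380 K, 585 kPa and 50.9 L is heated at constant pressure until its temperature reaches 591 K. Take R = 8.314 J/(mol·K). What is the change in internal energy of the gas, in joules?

n = P₁V₁/(RT₁) = 585×50.9/(8.314×380) = 9.42 mol.
Isobaric: P stays 585 kPa; V/T = const ⇒ T₂ = 591 K, V₂ = 79.2 L.
For an ideal gas ΔU = nCvΔT with Cv = (5/2)R = 20.8 J/(mol·K).
ΔU = 9.42×20.8×(591−380) = 41300 J.

41300 J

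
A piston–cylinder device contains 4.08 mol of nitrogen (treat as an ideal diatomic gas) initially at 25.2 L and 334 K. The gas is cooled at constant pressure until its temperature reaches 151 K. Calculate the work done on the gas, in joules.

6210 J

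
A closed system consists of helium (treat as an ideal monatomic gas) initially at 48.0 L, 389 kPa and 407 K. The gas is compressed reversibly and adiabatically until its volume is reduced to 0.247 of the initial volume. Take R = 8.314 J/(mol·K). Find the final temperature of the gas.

Adiabatic: TV^(γ−1) = const ⇒ T₂ = 407×(4.05)^0.667 = 1030 K; PV^γ = const ⇒ P₂ = 4000 kPa.

1030 K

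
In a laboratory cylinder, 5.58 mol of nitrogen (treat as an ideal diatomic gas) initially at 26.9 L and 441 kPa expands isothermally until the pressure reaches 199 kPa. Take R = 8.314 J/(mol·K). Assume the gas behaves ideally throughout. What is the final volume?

59.6 L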